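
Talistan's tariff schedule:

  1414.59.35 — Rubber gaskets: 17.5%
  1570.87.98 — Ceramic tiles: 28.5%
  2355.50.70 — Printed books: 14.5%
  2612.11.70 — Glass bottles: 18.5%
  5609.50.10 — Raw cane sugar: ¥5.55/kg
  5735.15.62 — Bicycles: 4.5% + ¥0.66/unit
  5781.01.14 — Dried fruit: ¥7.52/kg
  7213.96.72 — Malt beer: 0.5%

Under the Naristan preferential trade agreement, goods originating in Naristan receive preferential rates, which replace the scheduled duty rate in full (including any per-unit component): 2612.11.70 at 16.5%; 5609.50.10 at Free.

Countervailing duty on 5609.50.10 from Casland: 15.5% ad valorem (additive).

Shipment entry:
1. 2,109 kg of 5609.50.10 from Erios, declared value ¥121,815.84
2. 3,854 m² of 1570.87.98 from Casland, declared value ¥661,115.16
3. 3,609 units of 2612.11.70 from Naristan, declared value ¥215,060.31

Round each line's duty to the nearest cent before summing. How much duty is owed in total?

¥235,607.72

Line 1 (5609.50.10, Erios, 2,109 kg, ¥121,815.84):
Base rate for 5609.50.10 is ¥5.55/kg.
5609.50.10 has an FTA preferential rate, but origin Erios is not Naristan; base rate stands.
The additional-duty order on 5609.50.10 targets Casland, not Erios; it does not apply.
Duty = 2,109 × ¥5.55 = ¥11,704.95.
Line 2 (1570.87.98, Casland, 3,854 m², ¥661,115.16):
Base rate for 1570.87.98 is 28.5%.
Duty = ¥661,115.16 × 28.5% = ¥188,417.82.
Line 3 (2612.11.70, Naristan, 3,609 units, ¥215,060.31):
Base rate for 2612.11.70 is 18.5%.
Origin Naristan qualifies under the Talistan–Naristan agreement and 2612.11.70 is covered: preferential rate 16.5% applies instead.
Duty = ¥215,060.31 × 16.5% = ¥35,484.95.
Total = ¥11,704.95 + ¥188,417.82 + ¥35,484.95 = ¥235,607.72.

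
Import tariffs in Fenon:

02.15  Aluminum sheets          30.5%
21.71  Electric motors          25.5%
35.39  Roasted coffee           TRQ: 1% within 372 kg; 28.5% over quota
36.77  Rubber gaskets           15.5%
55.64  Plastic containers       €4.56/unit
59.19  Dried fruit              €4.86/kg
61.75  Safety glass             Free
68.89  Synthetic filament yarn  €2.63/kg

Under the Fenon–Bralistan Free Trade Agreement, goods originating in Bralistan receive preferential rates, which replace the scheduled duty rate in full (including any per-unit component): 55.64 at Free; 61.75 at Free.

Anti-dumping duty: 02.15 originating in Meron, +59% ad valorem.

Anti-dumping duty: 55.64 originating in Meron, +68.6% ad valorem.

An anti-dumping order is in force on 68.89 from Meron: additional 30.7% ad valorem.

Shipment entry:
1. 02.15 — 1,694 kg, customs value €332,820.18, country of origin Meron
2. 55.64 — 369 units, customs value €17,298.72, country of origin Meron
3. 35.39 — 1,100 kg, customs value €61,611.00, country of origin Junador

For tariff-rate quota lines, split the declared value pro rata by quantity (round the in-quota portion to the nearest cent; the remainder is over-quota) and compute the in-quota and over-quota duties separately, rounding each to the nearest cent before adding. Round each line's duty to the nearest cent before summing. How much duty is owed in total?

€323,252.93

Line 1 (02.15, Meron, 1,694 kg, €332,820.18):
Base rate for 02.15 is 30.5%.
Additional duty on 02.15 from Meron: +59%. Applied ad valorem rate: 30.5% + 59% = 89.5%.
Duty = €332,820.18 × 89.5% = €297,874.06.
Line 2 (55.64, Meron, 369 units, €17,298.72):
Base rate for 55.64 is €4.56/unit.
55.64 has an FTA preferential rate, but origin Meron is not Bralistan; base rate stands.
Additional duty on 55.64 from Meron: +68.6% ad valorem. Applied ad valorem rate = 68.6%.
Duty = €17,298.72 × 68.6% + 369 × €4.56 = €13,549.56.
Line 3 (35.39, Junador, 1,100 kg, €61,611.00):
Code 35.39 is under a tariff-rate quota (threshold 372 kg). In-quota: 372 kg at 1%; over-quota: 728 kg at 28.5%.
Pro-rata value split: in-quota = €61,611.00 × 372/1,100 = €20,835.72; over-quota = €61,611.00 − €20,835.72 = €40,775.28.
In-quota duty = €20,835.72 × 1% = €208.36. Over-quota duty = €40,775.28 × 28.5% = €11,620.95.
Line duty = €208.36 + €11,620.95 = €11,829.31.
Total = €297,874.06 + €13,549.56 + €11,829.31 = €323,252.93.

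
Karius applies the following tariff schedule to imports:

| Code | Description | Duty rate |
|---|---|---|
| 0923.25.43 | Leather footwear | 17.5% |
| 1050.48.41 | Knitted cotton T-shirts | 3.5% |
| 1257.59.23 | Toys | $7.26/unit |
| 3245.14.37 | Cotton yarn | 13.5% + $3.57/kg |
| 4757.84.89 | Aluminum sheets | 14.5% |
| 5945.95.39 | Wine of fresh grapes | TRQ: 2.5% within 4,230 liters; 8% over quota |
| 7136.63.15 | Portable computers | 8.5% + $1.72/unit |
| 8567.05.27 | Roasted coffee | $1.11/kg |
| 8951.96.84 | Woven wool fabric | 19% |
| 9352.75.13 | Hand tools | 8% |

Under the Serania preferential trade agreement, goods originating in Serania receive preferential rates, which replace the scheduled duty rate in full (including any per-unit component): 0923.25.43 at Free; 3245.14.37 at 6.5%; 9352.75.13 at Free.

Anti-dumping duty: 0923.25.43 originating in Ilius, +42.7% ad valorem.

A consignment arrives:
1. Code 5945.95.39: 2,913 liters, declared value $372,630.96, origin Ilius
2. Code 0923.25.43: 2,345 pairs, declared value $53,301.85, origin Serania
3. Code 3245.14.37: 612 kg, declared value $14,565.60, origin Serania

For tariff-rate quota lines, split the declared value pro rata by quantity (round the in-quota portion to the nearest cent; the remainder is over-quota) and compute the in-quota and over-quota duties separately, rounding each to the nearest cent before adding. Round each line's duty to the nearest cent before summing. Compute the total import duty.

$10,262.53

Line 1 (5945.95.39, Ilius, 2,913 liters, $372,630.96):
Code 5945.95.39 is under a tariff-rate quota (threshold 4,230 liters). Quantity 2,913 liters is within the quota, so the in-quota rate 2.5% applies to the full value.
Duty = $372,630.96 × 2.5% = $9,315.77.
Line 2 (0923.25.43, Serania, 2,345 pairs, $53,301.85):
Base rate for 0923.25.43 is 17.5%.
Origin Serania qualifies under the Karius–Serania agreement and 0923.25.43 is covered: preferential rate Free applies instead.
The additional-duty order on 0923.25.43 targets Ilius, not Serania; it does not apply.
Duty = $53,301.85 × 0% = $0.00.
Line 3 (3245.14.37, Serania, 612 kg, $14,565.60):
Base rate for 3245.14.37 is 13.5% + $3.57/kg.
Origin Serania qualifies under the Karius–Serania agreement and 3245.14.37 is covered: preferential rate 6.5% applies instead.
Duty = $14,565.60 × 6.5% = $946.76.
Total = $9,315.77 + $0.00 + $946.76 = $10,262.53.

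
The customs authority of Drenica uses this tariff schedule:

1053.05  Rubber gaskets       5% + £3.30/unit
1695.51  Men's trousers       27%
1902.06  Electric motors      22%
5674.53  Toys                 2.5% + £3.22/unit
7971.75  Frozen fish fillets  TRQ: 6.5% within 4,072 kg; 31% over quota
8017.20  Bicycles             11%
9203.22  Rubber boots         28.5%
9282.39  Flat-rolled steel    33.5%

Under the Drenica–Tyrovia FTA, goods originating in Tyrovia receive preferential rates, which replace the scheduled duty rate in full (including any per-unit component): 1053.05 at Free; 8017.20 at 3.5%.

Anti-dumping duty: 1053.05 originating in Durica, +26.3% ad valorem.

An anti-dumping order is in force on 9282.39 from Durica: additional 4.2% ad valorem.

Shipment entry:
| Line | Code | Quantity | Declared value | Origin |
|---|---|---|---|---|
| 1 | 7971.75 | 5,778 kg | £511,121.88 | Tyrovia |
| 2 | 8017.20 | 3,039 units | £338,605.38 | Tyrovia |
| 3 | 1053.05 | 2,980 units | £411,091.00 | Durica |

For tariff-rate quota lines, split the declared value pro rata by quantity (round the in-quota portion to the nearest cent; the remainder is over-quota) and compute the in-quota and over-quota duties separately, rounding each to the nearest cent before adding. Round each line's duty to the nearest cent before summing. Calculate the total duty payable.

Line 1 (7971.75, Tyrovia, 5,778 kg, £511,121.88):
Code 7971.75 is under a tariff-rate quota (threshold 4,072 kg). In-quota: 4,072 kg at 6.5%; over-quota: 1,706 kg at 31%.
Pro-rata value split: in-quota = £511,121.88 × 4,072/5,778 = £360,209.12; over-quota = £511,121.88 − £360,209.12 = £150,912.76.
In-quota duty = £360,209.12 × 6.5% = £23,413.59. Over-quota duty = £150,912.76 × 31% = £46,782.96.
Line duty = £23,413.59 + £46,782.96 = £70,196.55.
Line 2 (8017.20, Tyrovia, 3,039 units, £338,605.38):
Base rate for 8017.20 is 11%.
Origin Tyrovia qualifies under the Drenica–Tyrovia agreement and 8017.20 is covered: preferential rate 3.5% applies instead.
Duty = £338,605.38 × 3.5% = £11,851.19.
Line 3 (1053.05, Durica, 2,980 units, £411,091.00):
Base rate for 1053.05 is 5% + £3.30/unit.
1053.05 has an FTA preferential rate, but origin Durica is not Tyrovia; base rate stands.
Additional duty on 1053.05 from Durica: +26.3%. Applied ad valorem rate: 5% + 26.3% = 31.3%.
Duty = £411,091.00 × 31.3% + 2,980 × £3.30 = £138,505.48.
Total = £70,196.55 + £11,851.19 + £138,505.48 = £220,553.22.

£220,553.22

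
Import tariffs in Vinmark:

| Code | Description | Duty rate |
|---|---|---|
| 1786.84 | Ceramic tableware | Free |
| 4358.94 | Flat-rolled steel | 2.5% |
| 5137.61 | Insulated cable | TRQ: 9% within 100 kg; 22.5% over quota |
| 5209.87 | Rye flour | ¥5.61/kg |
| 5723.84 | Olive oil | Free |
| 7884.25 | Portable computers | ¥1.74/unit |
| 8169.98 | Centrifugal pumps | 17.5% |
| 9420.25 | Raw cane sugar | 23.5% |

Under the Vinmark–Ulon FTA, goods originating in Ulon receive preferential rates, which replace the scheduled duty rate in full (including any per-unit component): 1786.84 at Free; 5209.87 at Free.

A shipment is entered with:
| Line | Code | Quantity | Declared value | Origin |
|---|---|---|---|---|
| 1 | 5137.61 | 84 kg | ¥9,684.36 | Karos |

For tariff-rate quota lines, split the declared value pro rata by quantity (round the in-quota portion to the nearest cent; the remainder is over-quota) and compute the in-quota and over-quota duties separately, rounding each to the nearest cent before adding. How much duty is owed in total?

¥871.59

Line 1 (5137.61, Karos, 84 kg, ¥9,684.36):
Code 5137.61 is under a tariff-rate quota (threshold 100 kg). Quantity 84 kg is within the quota, so the in-quota rate 9% applies to the full value.
Duty = ¥9,684.36 × 9% = ¥871.59.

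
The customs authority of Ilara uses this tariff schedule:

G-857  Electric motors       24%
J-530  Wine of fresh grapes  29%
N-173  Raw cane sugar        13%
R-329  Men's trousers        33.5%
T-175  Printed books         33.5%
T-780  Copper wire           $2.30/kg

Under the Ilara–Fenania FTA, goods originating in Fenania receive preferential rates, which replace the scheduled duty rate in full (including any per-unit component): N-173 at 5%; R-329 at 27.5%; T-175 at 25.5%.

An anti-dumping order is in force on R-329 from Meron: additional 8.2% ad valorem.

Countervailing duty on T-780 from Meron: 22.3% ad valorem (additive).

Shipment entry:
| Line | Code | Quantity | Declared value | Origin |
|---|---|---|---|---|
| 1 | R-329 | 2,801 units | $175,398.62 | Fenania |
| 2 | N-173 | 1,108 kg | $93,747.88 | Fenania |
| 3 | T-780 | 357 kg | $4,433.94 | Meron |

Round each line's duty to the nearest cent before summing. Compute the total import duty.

$54,731.88

Line 1 (R-329, Fenania, 2,801 units, $175,398.62):
Base rate for R-329 is 33.5%.
Origin Fenania qualifies under the Ilara–Fenania agreement and R-329 is covered: preferential rate 27.5% applies instead.
The additional-duty order on R-329 targets Meron, not Fenania; it does not apply.
Duty = $175,398.62 × 27.5% = $48,234.62.
Line 2 (N-173, Fenania, 1,108 kg, $93,747.88):
Base rate for N-173 is 13%.
Origin Fenania qualifies under the Ilara–Fenania agreement and N-173 is covered: preferential rate 5% applies instead.
Duty = $93,747.88 × 5% = $4,687.39.
Line 3 (T-780, Meron, 357 kg, $4,433.94):
Base rate for T-780 is $2.30/kg.
Additional duty on T-780 from Meron: +22.3% ad valorem. Applied ad valorem rate = 22.3%.
Duty = $4,433.94 × 22.3% + 357 × $2.30 = $1,809.87.
Total = $48,234.62 + $4,687.39 + $1,809.87 = $54,731.88.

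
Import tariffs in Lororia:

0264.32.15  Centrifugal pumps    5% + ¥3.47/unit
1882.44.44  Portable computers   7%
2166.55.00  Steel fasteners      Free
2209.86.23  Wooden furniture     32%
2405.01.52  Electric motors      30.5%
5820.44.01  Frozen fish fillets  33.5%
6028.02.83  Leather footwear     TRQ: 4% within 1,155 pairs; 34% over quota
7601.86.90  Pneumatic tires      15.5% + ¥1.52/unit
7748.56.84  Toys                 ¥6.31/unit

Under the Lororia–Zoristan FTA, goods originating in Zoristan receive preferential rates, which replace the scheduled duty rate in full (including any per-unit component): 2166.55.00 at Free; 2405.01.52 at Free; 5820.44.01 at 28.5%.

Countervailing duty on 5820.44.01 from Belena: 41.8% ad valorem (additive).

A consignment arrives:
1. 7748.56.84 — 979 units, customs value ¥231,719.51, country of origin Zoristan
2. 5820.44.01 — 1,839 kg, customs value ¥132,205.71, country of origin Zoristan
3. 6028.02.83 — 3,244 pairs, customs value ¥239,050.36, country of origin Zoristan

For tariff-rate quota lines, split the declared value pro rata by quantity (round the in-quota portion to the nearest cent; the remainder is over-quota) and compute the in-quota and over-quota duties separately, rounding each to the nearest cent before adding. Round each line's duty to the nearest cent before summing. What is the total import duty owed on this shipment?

¥99,599.66

Line 1 (7748.56.84, Zoristan, 979 units, ¥231,719.51):
Base rate for 7748.56.84 is ¥6.31/unit.
Origin Zoristan is the FTA partner but 7748.56.84 is not on the preference list; base rate stands.
Duty = 979 × ¥6.31 = ¥6,177.49.
Line 2 (5820.44.01, Zoristan, 1,839 kg, ¥132,205.71):
Base rate for 5820.44.01 is 33.5%.
Origin Zoristan qualifies under the Lororia–Zoristan agreement and 5820.44.01 is covered: preferential rate 28.5% applies instead.
The additional-duty order on 5820.44.01 targets Belena, not Zoristan; it does not apply.
Duty = ¥132,205.71 × 28.5% = ¥37,678.63.
Line 3 (6028.02.83, Zoristan, 3,244 pairs, ¥239,050.36):
Code 6028.02.83 is under a tariff-rate quota (threshold 1,155 pairs). In-quota: 1,155 pairs at 4%; over-quota: 2,089 pairs at 34%.
Pro-rata value split: in-quota = ¥239,050.36 × 1,155/3,244 = ¥85,111.95; over-quota = ¥239,050.36 − ¥85,111.95 = ¥153,938.41.
In-quota duty = ¥85,111.95 × 4% = ¥3,404.48. Over-quota duty = ¥153,938.41 × 34% = ¥52,339.06.
Line duty = ¥3,404.48 + ¥52,339.06 = ¥55,743.54.
Total = ¥6,177.49 + ¥37,678.63 + ¥55,743.54 = ¥99,599.66.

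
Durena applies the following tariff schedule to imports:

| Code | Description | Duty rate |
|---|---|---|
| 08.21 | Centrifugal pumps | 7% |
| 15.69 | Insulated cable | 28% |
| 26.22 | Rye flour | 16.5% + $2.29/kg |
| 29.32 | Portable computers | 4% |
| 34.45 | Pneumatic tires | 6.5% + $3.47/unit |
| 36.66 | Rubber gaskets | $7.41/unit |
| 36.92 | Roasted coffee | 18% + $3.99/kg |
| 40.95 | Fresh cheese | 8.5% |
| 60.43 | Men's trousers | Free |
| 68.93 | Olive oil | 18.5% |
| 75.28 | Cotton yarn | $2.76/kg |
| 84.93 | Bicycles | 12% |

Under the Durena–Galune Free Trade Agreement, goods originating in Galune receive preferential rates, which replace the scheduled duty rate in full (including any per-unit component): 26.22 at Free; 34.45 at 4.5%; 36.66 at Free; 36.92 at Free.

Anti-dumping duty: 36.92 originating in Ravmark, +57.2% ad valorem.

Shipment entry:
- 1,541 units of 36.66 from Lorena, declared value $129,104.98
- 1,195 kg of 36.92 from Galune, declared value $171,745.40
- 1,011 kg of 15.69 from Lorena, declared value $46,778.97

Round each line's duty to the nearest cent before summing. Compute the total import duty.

$24,516.92

Line 1 (36.66, Lorena, 1,541 units, $129,104.98):
Base rate for 36.66 is $7.41/unit.
36.66 has an FTA preferential rate, but origin Lorena is not Galune; base rate stands.
Duty = 1,541 × $7.41 = $11,418.81.
Line 2 (36.92, Galune, 1,195 kg, $171,745.40):
Base rate for 36.92 is 18% + $3.99/kg.
Origin Galune qualifies under the Durena–Galune agreement and 36.92 is covered: preferential rate Free applies instead.
The additional-duty order on 36.92 targets Ravmark, not Galune; it does not apply.
Duty = $171,745.40 × 0% = $0.00.
Line 3 (15.69, Lorena, 1,011 kg, $46,778.97):
Base rate for 15.69 is 28%.
Duty = $46,778.97 × 28% = $13,098.11.
Total = $11,418.81 + $0.00 + $13,098.11 = $24,516.92.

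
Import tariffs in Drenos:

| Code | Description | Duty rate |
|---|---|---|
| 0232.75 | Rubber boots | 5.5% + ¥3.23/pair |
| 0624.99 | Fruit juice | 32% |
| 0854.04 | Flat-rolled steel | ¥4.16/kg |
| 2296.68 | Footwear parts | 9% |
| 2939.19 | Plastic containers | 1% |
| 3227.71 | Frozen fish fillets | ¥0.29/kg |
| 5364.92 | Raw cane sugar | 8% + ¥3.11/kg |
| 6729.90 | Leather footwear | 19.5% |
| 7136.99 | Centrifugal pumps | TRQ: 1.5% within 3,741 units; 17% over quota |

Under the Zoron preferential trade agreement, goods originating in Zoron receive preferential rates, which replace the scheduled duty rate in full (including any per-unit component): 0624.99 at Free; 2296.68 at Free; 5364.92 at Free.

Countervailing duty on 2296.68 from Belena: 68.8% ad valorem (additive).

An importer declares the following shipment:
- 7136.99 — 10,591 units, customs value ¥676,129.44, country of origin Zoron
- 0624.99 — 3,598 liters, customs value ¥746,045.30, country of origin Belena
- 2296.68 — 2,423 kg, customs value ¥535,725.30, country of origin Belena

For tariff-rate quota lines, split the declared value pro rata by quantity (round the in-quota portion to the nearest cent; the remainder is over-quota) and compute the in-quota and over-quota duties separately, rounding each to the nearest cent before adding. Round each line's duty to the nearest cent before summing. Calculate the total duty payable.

¥733,452.84

Line 1 (7136.99, Zoron, 10,591 units, ¥676,129.44):
Code 7136.99 is under a tariff-rate quota (threshold 3,741 units). In-quota: 3,741 units at 1.5%; over-quota: 6,850 units at 17%.
Pro-rata value split: in-quota = ¥676,129.44 × 3,741/10,591 = ¥238,825.44; over-quota = ¥676,129.44 − ¥238,825.44 = ¥437,304.00.
In-quota duty = ¥238,825.44 × 1.5% = ¥3,582.38. Over-quota duty = ¥437,304.00 × 17% = ¥74,341.68.
Line duty = ¥3,582.38 + ¥74,341.68 = ¥77,924.06.
Line 2 (0624.99, Belena, 3,598 liters, ¥746,045.30):
Base rate for 0624.99 is 32%.
0624.99 has an FTA preferential rate, but origin Belena is not Zoron; base rate stands.
Duty = ¥746,045.30 × 32% = ¥238,734.50.
Line 3 (2296.68, Belena, 2,423 kg, ¥535,725.30):
Base rate for 2296.68 is 9%.
2296.68 has an FTA preferential rate, but origin Belena is not Zoron; base rate stands.
Additional duty on 2296.68 from Belena: +68.8%. Applied ad valorem rate: 9% + 68.8% = 77.8%.
Duty = ¥535,725.30 × 77.8% = ¥416,794.28.
Total = ¥77,924.06 + ¥238,734.50 + ¥416,794.28 = ¥733,452.84.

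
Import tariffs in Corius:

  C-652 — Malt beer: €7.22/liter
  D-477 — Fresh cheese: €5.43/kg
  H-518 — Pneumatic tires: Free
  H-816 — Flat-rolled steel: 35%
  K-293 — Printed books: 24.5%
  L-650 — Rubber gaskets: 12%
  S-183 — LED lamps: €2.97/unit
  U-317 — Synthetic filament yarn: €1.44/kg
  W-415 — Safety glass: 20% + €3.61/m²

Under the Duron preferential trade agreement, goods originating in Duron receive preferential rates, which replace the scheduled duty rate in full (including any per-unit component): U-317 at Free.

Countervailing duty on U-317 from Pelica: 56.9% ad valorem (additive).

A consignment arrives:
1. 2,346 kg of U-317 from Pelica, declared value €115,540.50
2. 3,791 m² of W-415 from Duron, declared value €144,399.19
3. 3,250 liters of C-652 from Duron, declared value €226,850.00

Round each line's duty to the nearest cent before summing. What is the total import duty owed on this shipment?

Line 1 (U-317, Pelica, 2,346 kg, €115,540.50):
Base rate for U-317 is €1.44/kg.
U-317 has an FTA preferential rate, but origin Pelica is not Duron; base rate stands.
Additional duty on U-317 from Pelica: +56.9% ad valorem. Applied ad valorem rate = 56.9%.
Duty = €115,540.50 × 56.9% + 2,346 × €1.44 = €69,120.78.
Line 2 (W-415, Duron, 3,791 m², €144,399.19):
Base rate for W-415 is 20% + €3.61/m².
Origin Duron is the FTA partner but W-415 is not on the preference list; base rate stands.
Duty = €144,399.19 × 20% + 3,791 × €3.61 = €42,565.35.
Line 3 (C-652, Duron, 3,250 liters, €226,850.00):
Base rate for C-652 is €7.22/liter.
Origin Duron is the FTA partner but C-652 is not on the preference list; base rate stands.
Duty = 3,250 × €7.22 = €23,465.00.
Total = €69,120.78 + €42,565.35 + €23,465.00 = €135,151.13.

€135,151.13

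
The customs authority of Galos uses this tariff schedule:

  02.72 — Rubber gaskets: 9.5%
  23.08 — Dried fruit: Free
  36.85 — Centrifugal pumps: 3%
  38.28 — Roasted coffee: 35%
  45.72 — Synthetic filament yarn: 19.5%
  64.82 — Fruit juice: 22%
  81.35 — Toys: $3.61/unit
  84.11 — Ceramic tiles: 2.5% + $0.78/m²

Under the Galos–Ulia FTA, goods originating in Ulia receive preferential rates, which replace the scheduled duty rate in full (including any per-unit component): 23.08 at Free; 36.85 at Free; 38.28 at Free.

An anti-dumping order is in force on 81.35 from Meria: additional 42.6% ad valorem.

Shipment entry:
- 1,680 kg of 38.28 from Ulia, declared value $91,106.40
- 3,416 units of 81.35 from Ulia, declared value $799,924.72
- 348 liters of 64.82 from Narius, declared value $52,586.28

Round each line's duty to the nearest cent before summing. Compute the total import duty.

Line 1 (38.28, Ulia, 1,680 kg, $91,106.40):
Base rate for 38.28 is 35%.
Origin Ulia qualifies under the Galos–Ulia agreement and 38.28 is covered: preferential rate Free applies instead.
Duty = $91,106.40 × 0% = $0.00.
Line 2 (81.35, Ulia, 3,416 units, $799,924.72):
Base rate for 81.35 is $3.61/unit.
Origin Ulia is the FTA partner but 81.35 is not on the preference list; base rate stands.
The additional-duty order on 81.35 targets Meria, not Ulia; it does not apply.
Duty = 3,416 × $3.61 = $12,331.76.
Line 3 (64.82, Narius, 348 liters, $52,586.28):
Base rate for 64.82 is 22%.
Duty = $52,586.28 × 22% = $11,568.98.
Total = $0.00 + $12,331.76 + $11,568.98 = $23,900.74.

$23,900.74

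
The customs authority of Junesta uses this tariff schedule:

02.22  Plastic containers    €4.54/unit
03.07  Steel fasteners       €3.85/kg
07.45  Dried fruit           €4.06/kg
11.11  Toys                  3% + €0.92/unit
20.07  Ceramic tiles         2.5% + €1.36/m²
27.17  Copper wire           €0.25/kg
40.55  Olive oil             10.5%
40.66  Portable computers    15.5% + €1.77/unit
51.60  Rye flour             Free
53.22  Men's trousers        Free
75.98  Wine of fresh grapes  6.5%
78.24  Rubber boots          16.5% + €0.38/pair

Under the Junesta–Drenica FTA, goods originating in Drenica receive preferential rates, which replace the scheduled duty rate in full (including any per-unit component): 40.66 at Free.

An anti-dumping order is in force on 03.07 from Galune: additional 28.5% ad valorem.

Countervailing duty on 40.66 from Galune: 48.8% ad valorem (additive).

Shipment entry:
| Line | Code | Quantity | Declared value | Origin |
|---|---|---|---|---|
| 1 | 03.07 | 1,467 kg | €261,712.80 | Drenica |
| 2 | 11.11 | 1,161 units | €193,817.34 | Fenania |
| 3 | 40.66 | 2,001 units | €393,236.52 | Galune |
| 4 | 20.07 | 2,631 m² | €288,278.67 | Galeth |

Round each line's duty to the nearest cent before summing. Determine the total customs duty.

Line 1 (03.07, Drenica, 1,467 kg, €261,712.80):
Base rate for 03.07 is €3.85/kg.
Origin Drenica is the FTA partner but 03.07 is not on the preference list; base rate stands.
The additional-duty order on 03.07 targets Galune, not Drenica; it does not apply.
Duty = 1,467 × €3.85 = €5,647.95.
Line 2 (11.11, Fenania, 1,161 units, €193,817.34):
Base rate for 11.11 is 3% + €0.92/unit.
Duty = €193,817.34 × 3% + 1,161 × €0.92 = €6,882.64.
Line 3 (40.66, Galune, 2,001 units, €393,236.52):
Base rate for 40.66 is 15.5% + €1.77/unit.
40.66 has an FTA preferential rate, but origin Galune is not Drenica; base rate stands.
Additional duty on 40.66 from Galune: +48.8%. Applied ad valorem rate: 15.5% + 48.8% = 64.3%.
Duty = €393,236.52 × 64.3% + 2,001 × €1.77 = €256,392.85.
Line 4 (20.07, Galeth, 2,631 m², €288,278.67):
Base rate for 20.07 is 2.5% + €1.36/m².
Duty = €288,278.67 × 2.5% + 2,631 × €1.36 = €10,785.13.
Total = €5,647.95 + €6,882.64 + €256,392.85 + €10,785.13 = €279,708.57.

€279,708.57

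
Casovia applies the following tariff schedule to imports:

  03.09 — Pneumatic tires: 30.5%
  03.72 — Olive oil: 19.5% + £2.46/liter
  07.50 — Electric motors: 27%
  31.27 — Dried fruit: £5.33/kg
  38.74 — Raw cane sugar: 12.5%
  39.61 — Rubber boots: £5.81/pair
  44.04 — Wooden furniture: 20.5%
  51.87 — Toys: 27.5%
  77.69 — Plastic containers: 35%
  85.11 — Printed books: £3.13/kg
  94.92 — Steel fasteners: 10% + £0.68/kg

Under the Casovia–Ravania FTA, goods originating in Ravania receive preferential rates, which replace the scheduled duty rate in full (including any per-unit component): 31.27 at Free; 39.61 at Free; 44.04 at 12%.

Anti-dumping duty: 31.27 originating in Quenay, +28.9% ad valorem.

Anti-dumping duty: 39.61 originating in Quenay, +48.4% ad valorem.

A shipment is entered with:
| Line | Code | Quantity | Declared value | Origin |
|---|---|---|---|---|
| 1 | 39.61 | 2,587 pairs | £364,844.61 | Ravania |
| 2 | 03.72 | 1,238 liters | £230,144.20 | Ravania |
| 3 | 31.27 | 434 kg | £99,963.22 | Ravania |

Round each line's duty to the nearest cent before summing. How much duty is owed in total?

£47,923.60

Line 1 (39.61, Ravania, 2,587 pairs, £364,844.61):
Base rate for 39.61 is £5.81/pair.
Origin Ravania qualifies under the Casovia–Ravania agreement and 39.61 is covered: preferential rate Free applies instead.
The additional-duty order on 39.61 targets Quenay, not Ravania; it does not apply.
Duty = £364,844.61 × 0% = £0.00.
Line 2 (03.72, Ravania, 1,238 liters, £230,144.20):
Base rate for 03.72 is 19.5% + £2.46/liter.
Origin Ravania is the FTA partner but 03.72 is not on the preference list; base rate stands.
Duty = £230,144.20 × 19.5% + 1,238 × £2.46 = £47,923.60.
Line 3 (31.27, Ravania, 434 kg, £99,963.22):
Base rate for 31.27 is £5.33/kg.
Origin Ravania qualifies under the Casovia–Ravania agreement and 31.27 is covered: preferential rate Free applies instead.
The additional-duty order on 31.27 targets Quenay, not Ravania; it does not apply.
Duty = £99,963.22 × 0% = £0.00.
Total = £0.00 + £47,923.60 + £0.00 = £47,923.60.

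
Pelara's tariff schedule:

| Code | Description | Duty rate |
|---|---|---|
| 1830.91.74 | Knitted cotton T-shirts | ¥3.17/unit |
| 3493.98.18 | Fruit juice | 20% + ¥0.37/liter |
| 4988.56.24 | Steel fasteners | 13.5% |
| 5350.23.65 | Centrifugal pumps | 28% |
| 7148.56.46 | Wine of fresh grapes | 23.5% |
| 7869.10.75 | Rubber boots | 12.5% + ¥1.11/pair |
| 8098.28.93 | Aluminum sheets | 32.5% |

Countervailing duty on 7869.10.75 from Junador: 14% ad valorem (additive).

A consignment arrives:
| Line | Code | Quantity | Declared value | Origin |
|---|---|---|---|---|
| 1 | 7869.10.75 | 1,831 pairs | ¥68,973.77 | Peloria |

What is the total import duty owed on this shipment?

Line 1 (7869.10.75, Peloria, 1,831 pairs, ¥68,973.77):
Base rate for 7869.10.75 is 12.5% + ¥1.11/pair.
The additional-duty order on 7869.10.75 targets Junador, not Peloria; it does not apply.
Duty = ¥68,973.77 × 12.5% + 1,831 × ¥1.11 = ¥10,654.13.

¥10,654.13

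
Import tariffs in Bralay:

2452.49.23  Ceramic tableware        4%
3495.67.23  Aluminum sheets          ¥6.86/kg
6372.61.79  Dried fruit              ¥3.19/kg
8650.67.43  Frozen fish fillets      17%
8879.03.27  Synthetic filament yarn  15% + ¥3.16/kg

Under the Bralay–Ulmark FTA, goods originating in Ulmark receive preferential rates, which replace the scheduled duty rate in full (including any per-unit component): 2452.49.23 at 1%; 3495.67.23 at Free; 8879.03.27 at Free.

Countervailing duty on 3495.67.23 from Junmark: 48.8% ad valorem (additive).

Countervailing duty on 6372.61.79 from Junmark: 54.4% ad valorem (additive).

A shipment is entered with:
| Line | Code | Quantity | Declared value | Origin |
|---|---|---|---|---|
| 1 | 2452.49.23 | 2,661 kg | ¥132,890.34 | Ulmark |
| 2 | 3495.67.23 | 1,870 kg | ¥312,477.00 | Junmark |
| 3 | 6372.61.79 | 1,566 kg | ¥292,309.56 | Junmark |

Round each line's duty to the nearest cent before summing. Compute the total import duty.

¥330,657.82

Line 1 (2452.49.23, Ulmark, 2,661 kg, ¥132,890.34):
Base rate for 2452.49.23 is 4%.
Origin Ulmark qualifies under the Bralay–Ulmark agreement and 2452.49.23 is covered: preferential rate 1% applies instead.
Duty = ¥132,890.34 × 1% = ¥1,328.90.
Line 2 (3495.67.23, Junmark, 1,870 kg, ¥312,477.00):
Base rate for 3495.67.23 is ¥6.86/kg.
3495.67.23 has an FTA preferential rate, but origin Junmark is not Ulmark; base rate stands.
Additional duty on 3495.67.23 from Junmark: +48.8% ad valorem. Applied ad valorem rate = 48.8%.
Duty = ¥312,477.00 × 48.8% + 1,870 × ¥6.86 = ¥165,316.98.
Line 3 (6372.61.79, Junmark, 1,566 kg, ¥292,309.56):
Base rate for 6372.61.79 is ¥3.19/kg.
Additional duty on 6372.61.79 from Junmark: +54.4% ad valorem. Applied ad valorem rate = 54.4%.
Duty = ¥292,309.56 × 54.4% + 1,566 × ¥3.19 = ¥164,011.94.
Total = ¥1,328.90 + ¥165,316.98 + ¥164,011.94 = ¥330,657.82.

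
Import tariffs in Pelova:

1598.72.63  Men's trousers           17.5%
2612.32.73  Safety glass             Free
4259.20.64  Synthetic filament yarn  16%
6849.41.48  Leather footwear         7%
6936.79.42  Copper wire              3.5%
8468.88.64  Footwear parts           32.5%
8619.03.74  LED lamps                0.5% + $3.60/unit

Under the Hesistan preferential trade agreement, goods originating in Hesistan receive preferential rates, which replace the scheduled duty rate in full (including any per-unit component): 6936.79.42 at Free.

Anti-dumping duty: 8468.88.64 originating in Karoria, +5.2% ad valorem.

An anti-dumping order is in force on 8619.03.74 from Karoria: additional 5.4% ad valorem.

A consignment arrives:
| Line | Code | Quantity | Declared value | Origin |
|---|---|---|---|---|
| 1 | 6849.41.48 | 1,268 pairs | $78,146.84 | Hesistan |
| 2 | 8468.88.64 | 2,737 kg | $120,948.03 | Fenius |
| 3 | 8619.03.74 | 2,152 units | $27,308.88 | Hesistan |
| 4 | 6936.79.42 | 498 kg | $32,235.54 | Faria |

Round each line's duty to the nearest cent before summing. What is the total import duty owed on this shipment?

Line 1 (6849.41.48, Hesistan, 1,268 pairs, $78,146.84):
Base rate for 6849.41.48 is 7%.
Origin Hesistan is the FTA partner but 6849.41.48 is not on the preference list; base rate stands.
Duty = $78,146.84 × 7% = $5,470.28.
Line 2 (8468.88.64, Fenius, 2,737 kg, $120,948.03):
Base rate for 8468.88.64 is 32.5%.
The additional-duty order on 8468.88.64 targets Karoria, not Fenius; it does not apply.
Duty = $120,948.03 × 32.5% = $39,308.11.
Line 3 (8619.03.74, Hesistan, 2,152 units, $27,308.88):
Base rate for 8619.03.74 is 0.5% + $3.60/unit.
Origin Hesistan is the FTA partner but 8619.03.74 is not on the preference list; base rate stands.
The additional-duty order on 8619.03.74 targets Karoria, not Hesistan; it does not apply.
Duty = $27,308.88 × 0.5% + 2,152 × $3.60 = $7,883.74.
Line 4 (6936.79.42, Faria, 498 kg, $32,235.54):
Base rate for 6936.79.42 is 3.5%.
6936.79.42 has an FTA preferential rate, but origin Faria is not Hesistan; base rate stands.
Duty = $32,235.54 × 3.5% = $1,128.24.
Total = $5,470.28 + $39,308.11 + $7,883.74 + $1,128.24 = $53,790.37.

$53,790.37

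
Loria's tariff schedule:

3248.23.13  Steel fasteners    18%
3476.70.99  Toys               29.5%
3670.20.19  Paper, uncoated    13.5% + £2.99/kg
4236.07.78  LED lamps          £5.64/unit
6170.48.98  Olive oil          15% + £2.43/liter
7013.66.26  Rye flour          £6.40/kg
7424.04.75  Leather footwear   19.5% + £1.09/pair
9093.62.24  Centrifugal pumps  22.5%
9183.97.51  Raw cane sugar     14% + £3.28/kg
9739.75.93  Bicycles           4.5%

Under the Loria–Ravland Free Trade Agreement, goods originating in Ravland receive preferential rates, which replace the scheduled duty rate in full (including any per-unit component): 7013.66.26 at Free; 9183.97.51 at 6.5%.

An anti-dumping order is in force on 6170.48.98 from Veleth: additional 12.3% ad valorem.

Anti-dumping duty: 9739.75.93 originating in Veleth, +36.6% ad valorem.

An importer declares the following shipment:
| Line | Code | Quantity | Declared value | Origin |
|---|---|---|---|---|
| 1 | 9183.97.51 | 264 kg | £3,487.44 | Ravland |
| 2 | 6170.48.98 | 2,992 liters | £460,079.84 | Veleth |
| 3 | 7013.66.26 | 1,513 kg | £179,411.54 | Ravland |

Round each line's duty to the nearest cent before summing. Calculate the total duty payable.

£133,099.04

Line 1 (9183.97.51, Ravland, 264 kg, £3,487.44):
Base rate for 9183.97.51 is 14% + £3.28/kg.
Origin Ravland qualifies under the Loria–Ravland agreement and 9183.97.51 is covered: preferential rate 6.5% applies instead.
Duty = £3,487.44 × 6.5% = £226.68.
Line 2 (6170.48.98, Veleth, 2,992 liters, £460,079.84):
Base rate for 6170.48.98 is 15% + £2.43/liter.
Additional duty on 6170.48.98 from Veleth: +12.3%. Applied ad valorem rate: 15% + 12.3% = 27.3%.
Duty = £460,079.84 × 27.3% + 2,992 × £2.43 = £132,872.36.
Line 3 (7013.66.26, Ravland, 1,513 kg, £179,411.54):
Base rate for 7013.66.26 is £6.40/kg.
Origin Ravland qualifies under the Loria–Ravland agreement and 7013.66.26 is covered: preferential rate Free applies instead.
Duty = £179,411.54 × 0% = £0.00.
Total = £226.68 + £132,872.36 + £0.00 = £133,099.04.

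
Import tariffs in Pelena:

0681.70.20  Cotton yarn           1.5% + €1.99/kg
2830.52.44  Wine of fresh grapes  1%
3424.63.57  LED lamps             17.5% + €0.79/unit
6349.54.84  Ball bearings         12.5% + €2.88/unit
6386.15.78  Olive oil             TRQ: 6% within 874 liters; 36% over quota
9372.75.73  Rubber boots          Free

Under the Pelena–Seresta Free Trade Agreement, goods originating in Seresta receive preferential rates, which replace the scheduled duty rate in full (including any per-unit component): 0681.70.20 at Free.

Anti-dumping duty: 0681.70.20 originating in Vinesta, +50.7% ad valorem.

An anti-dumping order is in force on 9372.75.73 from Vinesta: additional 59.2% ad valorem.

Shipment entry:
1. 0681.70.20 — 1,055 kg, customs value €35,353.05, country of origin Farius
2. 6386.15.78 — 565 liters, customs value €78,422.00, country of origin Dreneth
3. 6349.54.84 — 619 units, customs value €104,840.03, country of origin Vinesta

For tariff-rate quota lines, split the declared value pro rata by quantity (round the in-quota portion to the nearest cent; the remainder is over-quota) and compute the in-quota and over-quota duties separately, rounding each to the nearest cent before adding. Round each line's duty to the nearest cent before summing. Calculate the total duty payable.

Line 1 (0681.70.20, Farius, 1,055 kg, €35,353.05):
Base rate for 0681.70.20 is 1.5% + €1.99/kg.
0681.70.20 has an FTA preferential rate, but origin Farius is not Seresta; base rate stands.
The additional-duty order on 0681.70.20 targets Vinesta, not Farius; it does not apply.
Duty = €35,353.05 × 1.5% + 1,055 × €1.99 = €2,629.75.
Line 2 (6386.15.78, Dreneth, 565 liters, €78,422.00):
Code 6386.15.78 is under a tariff-rate quota (threshold 874 liters). Quantity 565 liters is within the quota, so the in-quota rate 6% applies to the full value.
Duty = €78,422.00 × 6% = €4,705.32.
Line 3 (6349.54.84, Vinesta, 619 units, €104,840.03):
Base rate for 6349.54.84 is 12.5% + €2.88/unit.
Duty = €104,840.03 × 12.5% + 619 × €2.88 = €14,887.72.
Total = €2,629.75 + €4,705.32 + €14,887.72 = €22,222.79.

€22,222.79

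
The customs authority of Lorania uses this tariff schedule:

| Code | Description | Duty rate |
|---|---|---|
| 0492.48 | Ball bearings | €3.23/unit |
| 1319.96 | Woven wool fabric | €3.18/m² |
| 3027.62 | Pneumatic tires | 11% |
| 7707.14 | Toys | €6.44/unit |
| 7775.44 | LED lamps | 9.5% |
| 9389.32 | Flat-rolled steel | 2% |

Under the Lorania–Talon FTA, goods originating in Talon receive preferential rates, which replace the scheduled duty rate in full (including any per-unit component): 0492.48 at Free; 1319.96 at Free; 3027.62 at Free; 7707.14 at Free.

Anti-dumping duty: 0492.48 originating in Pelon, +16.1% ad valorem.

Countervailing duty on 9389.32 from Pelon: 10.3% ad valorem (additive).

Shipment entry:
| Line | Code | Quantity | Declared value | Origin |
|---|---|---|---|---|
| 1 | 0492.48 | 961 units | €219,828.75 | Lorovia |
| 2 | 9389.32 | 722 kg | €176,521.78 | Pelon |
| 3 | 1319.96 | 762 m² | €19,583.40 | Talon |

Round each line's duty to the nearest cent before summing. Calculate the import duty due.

Line 1 (0492.48, Lorovia, 961 units, €219,828.75):
Base rate for 0492.48 is €3.23/unit.
0492.48 has an FTA preferential rate, but origin Lorovia is not Talon; base rate stands.
The additional-duty order on 0492.48 targets Pelon, not Lorovia; it does not apply.
Duty = 961 × €3.23 = €3,104.03.
Line 2 (9389.32, Pelon, 722 kg, €176,521.78):
Base rate for 9389.32 is 2%.
Additional duty on 9389.32 from Pelon: +10.3%. Applied ad valorem rate: 2% + 10.3% = 12.3%.
Duty = €176,521.78 × 12.3% = €21,712.18.
Line 3 (1319.96, Talon, 762 m², €19,583.40):
Base rate for 1319.96 is €3.18/m².
Origin Talon qualifies under the Lorania–Talon agreement and 1319.96 is covered: preferential rate Free applies instead.
Duty = €19,583.40 × 0% = €0.00.
Total = €3,104.03 + €21,712.18 + €0.00 = €24,816.21.

€24,816.21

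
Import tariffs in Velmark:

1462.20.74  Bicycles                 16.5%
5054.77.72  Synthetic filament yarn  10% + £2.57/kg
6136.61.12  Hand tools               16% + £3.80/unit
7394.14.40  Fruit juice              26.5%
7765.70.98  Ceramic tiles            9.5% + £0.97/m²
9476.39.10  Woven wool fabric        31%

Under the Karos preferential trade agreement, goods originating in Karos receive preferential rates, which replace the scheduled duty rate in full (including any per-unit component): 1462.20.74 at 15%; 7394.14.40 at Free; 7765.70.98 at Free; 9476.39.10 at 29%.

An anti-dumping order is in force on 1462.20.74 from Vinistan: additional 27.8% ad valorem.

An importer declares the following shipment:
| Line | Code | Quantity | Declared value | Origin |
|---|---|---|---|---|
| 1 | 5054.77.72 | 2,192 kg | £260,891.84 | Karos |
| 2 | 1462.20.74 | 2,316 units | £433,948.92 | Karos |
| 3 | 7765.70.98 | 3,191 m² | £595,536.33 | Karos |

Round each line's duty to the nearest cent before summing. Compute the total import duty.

Line 1 (5054.77.72, Karos, 2,192 kg, £260,891.84):
Base rate for 5054.77.72 is 10% + £2.57/kg.
Origin Karos is the FTA partner but 5054.77.72 is not on the preference list; base rate stands.
Duty = £260,891.84 × 10% + 2,192 × £2.57 = £31,722.62.
Line 2 (1462.20.74, Karos, 2,316 units, £433,948.92):
Base rate for 1462.20.74 is 16.5%.
Origin Karos qualifies under the Velmark–Karos agreement and 1462.20.74 is covered: preferential rate 15% applies instead.
The additional-duty order on 1462.20.74 targets Vinistan, not Karos; it does not apply.
Duty = £433,948.92 × 15% = £65,092.34.
Line 3 (7765.70.98, Karos, 3,191 m², £595,536.33):
Base rate for 7765.70.98 is 9.5% + £0.97/m².
Origin Karos qualifies under the Velmark–Karos agreement and 7765.70.98 is covered: preferential rate Free applies instead.
Duty = £595,536.33 × 0% = £0.00.
Total = £31,722.62 + £65,092.34 + £0.00 = £96,814.96.

£96,814.96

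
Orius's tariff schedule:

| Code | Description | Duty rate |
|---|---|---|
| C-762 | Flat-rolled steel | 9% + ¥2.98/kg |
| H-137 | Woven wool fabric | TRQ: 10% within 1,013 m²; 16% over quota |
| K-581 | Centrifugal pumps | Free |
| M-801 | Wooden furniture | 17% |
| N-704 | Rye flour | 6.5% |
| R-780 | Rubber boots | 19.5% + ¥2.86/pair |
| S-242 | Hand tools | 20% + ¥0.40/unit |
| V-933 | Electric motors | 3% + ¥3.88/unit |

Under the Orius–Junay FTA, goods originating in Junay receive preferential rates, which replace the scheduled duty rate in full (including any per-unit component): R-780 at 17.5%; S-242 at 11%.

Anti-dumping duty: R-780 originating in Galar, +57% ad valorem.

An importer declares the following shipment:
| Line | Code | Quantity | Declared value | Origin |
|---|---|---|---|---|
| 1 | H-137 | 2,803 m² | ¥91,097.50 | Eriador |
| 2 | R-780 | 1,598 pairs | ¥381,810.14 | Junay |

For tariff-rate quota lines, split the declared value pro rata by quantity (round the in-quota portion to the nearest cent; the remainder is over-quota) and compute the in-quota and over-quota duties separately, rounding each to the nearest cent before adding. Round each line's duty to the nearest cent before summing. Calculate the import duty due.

¥79,417.02

Line 1 (H-137, Eriador, 2,803 m², ¥91,097.50):
Code H-137 is under a tariff-rate quota (threshold 1,013 m²). In-quota: 1,013 m² at 10%; over-quota: 1,790 m² at 16%.
Pro-rata value split: in-quota = ¥91,097.50 × 1,013/2,803 = ¥32,922.50; over-quota = ¥91,097.50 − ¥32,922.50 = ¥58,175.00.
In-quota duty = ¥32,922.50 × 10% = ¥3,292.25. Over-quota duty = ¥58,175.00 × 16% = ¥9,308.00.
Line duty = ¥3,292.25 + ¥9,308.00 = ¥12,600.25.
Line 2 (R-780, Junay, 1,598 pairs, ¥381,810.14):
Base rate for R-780 is 19.5% + ¥2.86/pair.
Origin Junay qualifies under the Orius–Junay agreement and R-780 is covered: preferential rate 17.5% applies instead.
The additional-duty order on R-780 targets Galar, not Junay; it does not apply.
Duty = ¥381,810.14 × 17.5% = ¥66,816.77.
Total = ¥12,600.25 + ¥66,816.77 = ¥79,417.02.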